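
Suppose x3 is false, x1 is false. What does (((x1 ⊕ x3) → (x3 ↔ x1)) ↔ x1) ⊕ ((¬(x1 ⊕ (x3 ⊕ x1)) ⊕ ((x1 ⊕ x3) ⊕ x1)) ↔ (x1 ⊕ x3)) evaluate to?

x1 ⊕ x3 = F ⊕ F = F
x3 ↔ x1 = F ↔ F = T
(x1 ⊕ x3) → (x3 ↔ x1) = F → T = T
((x1 ⊕ x3) → (x3 ↔ x1)) ↔ x1 = T ↔ F = F
x3 ⊕ x1 = F ⊕ F = F
x1 ⊕ (x3 ⊕ x1) = F ⊕ F = F
¬(x1 ⊕ (x3 ⊕ x1)) = ¬F = T
x1 ⊕ x3 = F ⊕ F = F
(x1 ⊕ x3) ⊕ x1 = F ⊕ F = F
¬(x1 ⊕ (x3 ⊕ x1)) ⊕ ((x1 ⊕ x3) ⊕ x1) = T ⊕ F = T
x1 ⊕ x3 = F ⊕ F = F
(¬(x1 ⊕ (x3 ⊕ x1)) ⊕ ((x1 ⊕ x3) ⊕ x1)) ↔ (x1 ⊕ x3) = T ↔ F = F
(((x1 ⊕ x3) → (x3 ↔ x1)) ↔ x1) ⊕ ((¬(x1 ⊕ (x3 ⊕ x1)) ⊕ ((x1 ⊕ x3) ⊕ x1)) ↔ (x1 ⊕ x3)) = F ⊕ F = F

F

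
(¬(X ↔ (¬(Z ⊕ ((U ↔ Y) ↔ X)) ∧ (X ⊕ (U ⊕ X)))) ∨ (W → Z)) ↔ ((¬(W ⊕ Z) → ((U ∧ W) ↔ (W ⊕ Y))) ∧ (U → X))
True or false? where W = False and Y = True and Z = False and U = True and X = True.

U ↔ Y = True ↔ True = True
(U ↔ Y) ↔ X = True ↔ True = True
Z ⊕ ((U ↔ Y) ↔ X) = False ⊕ True = True
¬(Z ⊕ ((U ↔ Y) ↔ X)) = ¬True = False
U ⊕ X = True ⊕ True = False
X ⊕ (U ⊕ X) = True ⊕ False = True
¬(Z ⊕ ((U ↔ Y) ↔ X)) ∧ (X ⊕ (U ⊕ X)) = False ∧ True = False
X ↔ (¬(Z ⊕ ((U ↔ Y) ↔ X)) ∧ (X ⊕ (U ⊕ X))) = True ↔ False = False
¬(X ↔ (¬(Z ⊕ ((U ↔ Y) ↔ X)) ∧ (X ⊕ (U ⊕ X)))) = ¬False = True
W → Z = False → False = True
¬(X ↔ (¬(Z ⊕ ((U ↔ Y) ↔ X)) ∧ (X ⊕ (U ⊕ X)))) ∨ (W → Z) = True ∨ True = True
W ⊕ Z = False ⊕ False = False
¬(W ⊕ Z) = ¬False = True
U ∧ W = True ∧ False = False
W ⊕ Y = False ⊕ True = True
(U ∧ W) ↔ (W ⊕ Y) = False ↔ True = False
¬(W ⊕ Z) → ((U ∧ W) ↔ (W ⊕ Y)) = True → False = False
U → X = True → True = True
(¬(W ⊕ Z) → ((U ∧ W) ↔ (W ⊕ Y))) ∧ (U → X) = False ∧ True = False
(¬(X ↔ (¬(Z ⊕ ((U ↔ Y) ↔ X)) ∧ (X ⊕ (U ⊕ X)))) ∨ (W → Z)) ↔ ((¬(W ⊕ Z) → ((U ∧ W) ↔ (W ⊕ Y))) ∧ (U → X)) = True ↔ False = False

False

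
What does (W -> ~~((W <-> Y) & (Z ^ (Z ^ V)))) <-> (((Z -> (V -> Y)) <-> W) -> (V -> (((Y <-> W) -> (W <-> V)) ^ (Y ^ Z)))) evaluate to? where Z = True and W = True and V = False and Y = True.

False

W <-> Y = True <-> True = True
Z ^ V = True ^ False = True
Z ^ (Z ^ V) = True ^ True = False
(W <-> Y) & (Z ^ (Z ^ V)) = True & False = False
~((W <-> Y) & (Z ^ (Z ^ V))) = ~False = True
~~((W <-> Y) & (Z ^ (Z ^ V))) = ~True = False
W -> ~~((W <-> Y) & (Z ^ (Z ^ V))) = True -> False = False
V -> Y = False -> True = True
Z -> (V -> Y) = True -> True = True
(Z -> (V -> Y)) <-> W = True <-> True = True
Y <-> W = True <-> True = True
W <-> V = True <-> False = False
(Y <-> W) -> (W <-> V) = True -> False = False
Y ^ Z = True ^ True = False
((Y <-> W) -> (W <-> V)) ^ (Y ^ Z) = False ^ False = False
V -> (((Y <-> W) -> (W <-> V)) ^ (Y ^ Z)) = False -> False = True
((Z -> (V -> Y)) <-> W) -> (V -> (((Y <-> W) -> (W <-> V)) ^ (Y ^ Z))) = True -> True = True
(W -> ~~((W <-> Y) & (Z ^ (Z ^ V)))) <-> (((Z -> (V -> Y)) <-> W) -> (V -> (((Y <-> W) -> (W <-> V)) ^ (Y ^ Z)))) = False <-> True = False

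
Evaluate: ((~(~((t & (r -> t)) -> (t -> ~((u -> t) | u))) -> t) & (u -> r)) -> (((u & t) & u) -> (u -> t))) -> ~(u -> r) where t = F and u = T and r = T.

r -> t = T -> F = F
t & (r -> t) = F & F = F
u -> t = T -> F = F
(u -> t) | u = F | T = T
~((u -> t) | u) = ~T = F
t -> ~((u -> t) | u) = F -> F = T
(t & (r -> t)) -> (t -> ~((u -> t) | u)) = F -> T = T
~((t & (r -> t)) -> (t -> ~((u -> t) | u))) = ~T = F
~((t & (r -> t)) -> (t -> ~((u -> t) | u))) -> t = F -> F = T
~(~((t & (r -> t)) -> (t -> ~((u -> t) | u))) -> t) = ~T = F
u -> r = T -> T = T
~(~((t & (r -> t)) -> (t -> ~((u -> t) | u))) -> t) & (u -> r) = F & T = F
u & t = T & F = F
(u & t) & u = F & T = F
u -> t = T -> F = F
((u & t) & u) -> (u -> t) = F -> F = T
(~(~((t & (r -> t)) -> (t -> ~((u -> t) | u))) -> t) & (u -> r)) -> (((u & t) & u) -> (u -> t)) = F -> T = T
u -> r = T -> T = T
~(u -> r) = ~T = F
((~(~((t & (r -> t)) -> (t -> ~((u -> t) | u))) -> t) & (u -> r)) -> (((u & t) & u) -> (u -> t))) -> ~(u -> r) = T -> F = F

F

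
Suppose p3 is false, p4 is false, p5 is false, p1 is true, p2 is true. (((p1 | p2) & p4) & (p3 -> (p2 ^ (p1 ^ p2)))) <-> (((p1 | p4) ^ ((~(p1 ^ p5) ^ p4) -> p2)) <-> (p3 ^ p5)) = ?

False

p1 | p2 = True | True = True
(p1 | p2) & p4 = True & False = False
p1 ^ p2 = True ^ True = False
p2 ^ (p1 ^ p2) = True ^ False = True
p3 -> (p2 ^ (p1 ^ p2)) = False -> True = True
((p1 | p2) & p4) & (p3 -> (p2 ^ (p1 ^ p2))) = False & True = False
p1 | p4 = True | False = True
p1 ^ p5 = True ^ False = True
~(p1 ^ p5) = ~True = False
~(p1 ^ p5) ^ p4 = False ^ False = False
(~(p1 ^ p5) ^ p4) -> p2 = False -> True = True
(p1 | p4) ^ ((~(p1 ^ p5) ^ p4) -> p2) = True ^ True = False
p3 ^ p5 = False ^ False = False
((p1 | p4) ^ ((~(p1 ^ p5) ^ p4) -> p2)) <-> (p3 ^ p5) = False <-> False = True
(((p1 | p2) & p4) & (p3 -> (p2 ^ (p1 ^ p2)))) <-> (((p1 | p4) ^ ((~(p1 ^ p5) ^ p4) -> p2)) <-> (p3 ^ p5)) = False <-> True = False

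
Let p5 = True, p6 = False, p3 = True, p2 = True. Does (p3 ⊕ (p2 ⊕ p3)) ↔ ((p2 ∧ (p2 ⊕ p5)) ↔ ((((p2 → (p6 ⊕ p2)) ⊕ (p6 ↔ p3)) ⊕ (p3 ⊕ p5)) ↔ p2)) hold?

p2 ⊕ p3 = True ⊕ True = False
p3 ⊕ (p2 ⊕ p3) = True ⊕ False = True
p2 ⊕ p5 = True ⊕ True = False
p2 ∧ (p2 ⊕ p5) = True ∧ False = False
p6 ⊕ p2 = False ⊕ True = True
p2 → (p6 ⊕ p2) = True → True = True
p6 ↔ p3 = False ↔ True = False
(p2 → (p6 ⊕ p2)) ⊕ (p6 ↔ p3) = True ⊕ False = True
p3 ⊕ p5 = True ⊕ True = False
((p2 → (p6 ⊕ p2)) ⊕ (p6 ↔ p3)) ⊕ (p3 ⊕ p5) = True ⊕ False = True
(((p2 → (p6 ⊕ p2)) ⊕ (p6 ↔ p3)) ⊕ (p3 ⊕ p5)) ↔ p2 = True ↔ True = True
(p2 ∧ (p2 ⊕ p5)) ↔ ((((p2 → (p6 ⊕ p2)) ⊕ (p6 ↔ p3)) ⊕ (p3 ⊕ p5)) ↔ p2) = False ↔ True = False
(p3 ⊕ (p2 ⊕ p3)) ↔ ((p2 ∧ (p2 ⊕ p5)) ↔ ((((p2 → (p6 ⊕ p2)) ⊕ (p6 ↔ p3)) ⊕ (p3 ⊕ p5)) ↔ p2)) = True ↔ False = False

False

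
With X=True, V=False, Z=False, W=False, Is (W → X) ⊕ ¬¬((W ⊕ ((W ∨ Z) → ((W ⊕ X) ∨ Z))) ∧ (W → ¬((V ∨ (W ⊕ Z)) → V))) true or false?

False

W → X = False → True = True
W ∨ Z = False ∨ False = False
W ⊕ X = False ⊕ True = True
(W ⊕ X) ∨ Z = True ∨ False = True
(W ∨ Z) → ((W ⊕ X) ∨ Z) = False → True = True
W ⊕ ((W ∨ Z) → ((W ⊕ X) ∨ Z)) = False ⊕ True = True
W ⊕ Z = False ⊕ False = False
V ∨ (W ⊕ Z) = False ∨ False = False
(V ∨ (W ⊕ Z)) → V = False → False = True
¬((V ∨ (W ⊕ Z)) → V) = ¬True = False
W → ¬((V ∨ (W ⊕ Z)) → V) = False → False = True
(W ⊕ ((W ∨ Z) → ((W ⊕ X) ∨ Z))) ∧ (W → ¬((V ∨ (W ⊕ Z)) → V)) = True ∧ True = True
¬((W ⊕ ((W ∨ Z) → ((W ⊕ X) ∨ Z))) ∧ (W → ¬((V ∨ (W ⊕ Z)) → V))) = ¬True = False
¬¬((W ⊕ ((W ∨ Z) → ((W ⊕ X) ∨ Z))) ∧ (W → ¬((V ∨ (W ⊕ Z)) → V))) = ¬False = True
(W → X) ⊕ ¬¬((W ⊕ ((W ∨ Z) → ((W ⊕ X) ∨ Z))) ∧ (W → ¬((V ∨ (W ⊕ Z)) → V))) = True ⊕ True = False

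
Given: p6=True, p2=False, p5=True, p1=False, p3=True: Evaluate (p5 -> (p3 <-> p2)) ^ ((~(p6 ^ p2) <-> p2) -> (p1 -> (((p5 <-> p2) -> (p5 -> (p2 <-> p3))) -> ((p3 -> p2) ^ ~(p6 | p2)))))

Substituting p6=True, p2=False, p5=True, p1=False, p3=True:
p3 <-> p2 = True <-> False = False
p5 -> (p3 <-> p2) = True -> False = False
p6 ^ p2 = True ^ False = True
~(p6 ^ p2) = ~True = False
~(p6 ^ p2) <-> p2 = False <-> False = True
p5 <-> p2 = True <-> False = False
p2 <-> p3 = False <-> True = False
p5 -> (p2 <-> p3) = True -> False = False
(p5 <-> p2) -> (p5 -> (p2 <-> p3)) = False -> False = True
p3 -> p2 = True -> False = False
p6 | p2 = True | False = True
~(p6 | p2) = ~True = False
(p3 -> p2) ^ ~(p6 | p2) = False ^ False = False
((p5 <-> p2) -> (p5 -> (p2 <-> p3))) -> ((p3 -> p2) ^ ~(p6 | p2)) = True -> False = False
p1 -> (((p5 <-> p2) -> (p5 -> (p2 <-> p3))) -> ((p3 -> p2) ^ ~(p6 | p2))) = False -> False = True
(~(p6 ^ p2) <-> p2) -> (p1 -> (((p5 <-> p2) -> (p5 -> (p2 <-> p3))) -> ((p3 -> p2) ^ ~(p6 | p2)))) = True -> True = True
(p5 -> (p3 <-> p2)) ^ ((~(p6 ^ p2) <-> p2) -> (p1 -> (((p5 <-> p2) -> (p5 -> (p2 <-> p3))) -> ((p3 -> p2) ^ ~(p6 | p2))))) = False ^ True = True

True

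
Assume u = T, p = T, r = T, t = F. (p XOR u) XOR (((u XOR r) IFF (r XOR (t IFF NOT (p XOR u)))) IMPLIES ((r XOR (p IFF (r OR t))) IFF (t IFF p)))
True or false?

T

p XOR u = T XOR T = F
u XOR r = T XOR T = F
p XOR u = T XOR T = F
NOT (p XOR u) = NOT F = T
t IFF NOT (p XOR u) = F IFF T = F
r XOR (t IFF NOT (p XOR u)) = T XOR F = T
(u XOR r) IFF (r XOR (t IFF NOT (p XOR u))) = F IFF T = F
r OR t = T OR F = T
p IFF (r OR t) = T IFF T = T
r XOR (p IFF (r OR t)) = T XOR T = F
t IFF p = F IFF T = F
(r XOR (p IFF (r OR t))) IFF (t IFF p) = F IFF F = T
((u XOR r) IFF (r XOR (t IFF NOT (p XOR u)))) IMPLIES ((r XOR (p IFF (r OR t))) IFF (t IFF p)) = F IMPLIES T = T
(p XOR u) XOR (((u XOR r) IFF (r XOR (t IFF NOT (p XOR u)))) IMPLIES ((r XOR (p IFF (r OR t))) IFF (t IFF p))) = F XOR T = T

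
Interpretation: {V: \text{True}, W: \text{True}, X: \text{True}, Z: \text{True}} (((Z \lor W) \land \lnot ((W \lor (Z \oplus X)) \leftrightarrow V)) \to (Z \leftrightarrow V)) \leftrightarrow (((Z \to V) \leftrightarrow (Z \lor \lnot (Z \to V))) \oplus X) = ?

Z \lor W = \text{True} \lor \text{True} = \text{True}
Z \oplus X = \text{True} \oplus \text{True} = \text{False}
W \lor (Z \oplus X) = \text{True} \lor \text{False} = \text{True}
(W \lor (Z \oplus X)) \leftrightarrow V = \text{True} \leftrightarrow \text{True} = \text{True}
\lnot ((W \lor (Z \oplus X)) \leftrightarrow V) = \lnot \text{True} = \text{False}
(Z \lor W) \land \lnot ((W \lor (Z \oplus X)) \leftrightarrow V) = \text{True} \land \text{False} = \text{False}
Z \leftrightarrow V = \text{True} \leftrightarrow \text{True} = \text{True}
((Z \lor W) \land \lnot ((W \lor (Z \oplus X)) \leftrightarrow V)) \to (Z \leftrightarrow V) = \text{False} \to \text{True} = \text{True}
Z \to V = \text{True} \to \text{True} = \text{True}
Z \to V = \text{True} \to \text{True} = \text{True}
\lnot (Z \to V) = \lnot \text{True} = \text{False}
Z \lor \lnot (Z \to V) = \text{True} \lor \text{False} = \text{True}
(Z \to V) \leftrightarrow (Z \lor \lnot (Z \to V)) = \text{True} \leftrightarrow \text{True} = \text{True}
((Z \to V) \leftrightarrow (Z \lor \lnot (Z \to V))) \oplus X = \text{True} \oplus \text{True} = \text{False}
(((Z \lor W) \land \lnot ((W \lor (Z \oplus X)) \leftrightarrow V)) \to (Z \leftrightarrow V)) \leftrightarrow (((Z \to V) \leftrightarrow (Z \lor \lnot (Z \to V))) \oplus X) = \text{True} \leftrightarrow \text{False} = \text{False}

\text{False}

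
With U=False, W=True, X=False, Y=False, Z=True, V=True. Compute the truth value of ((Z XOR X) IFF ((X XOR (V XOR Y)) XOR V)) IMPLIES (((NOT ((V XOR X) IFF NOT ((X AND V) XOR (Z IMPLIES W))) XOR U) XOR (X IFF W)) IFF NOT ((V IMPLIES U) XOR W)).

True

Substituting U=False, W=True, X=False, Y=False, Z=True, V=True:
Z XOR X = True XOR False = True
V XOR Y = True XOR False = True
X XOR (V XOR Y) = False XOR True = True
(X XOR (V XOR Y)) XOR V = True XOR True = False
(Z XOR X) IFF ((X XOR (V XOR Y)) XOR V) = True IFF False = False
V XOR X = True XOR False = True
X AND V = False AND True = False
Z IMPLIES W = True IMPLIES True = True
(X AND V) XOR (Z IMPLIES W) = False XOR True = True
NOT ((X AND V) XOR (Z IMPLIES W)) = NOT True = False
(V XOR X) IFF NOT ((X AND V) XOR (Z IMPLIES W)) = True IFF False = False
NOT ((V XOR X) IFF NOT ((X AND V) XOR (Z IMPLIES W))) = NOT False = True
NOT ((V XOR X) IFF NOT ((X AND V) XOR (Z IMPLIES W))) XOR U = True XOR False = True
X IFF W = False IFF True = False
(NOT ((V XOR X) IFF NOT ((X AND V) XOR (Z IMPLIES W))) XOR U) XOR (X IFF W) = True XOR False = True
V IMPLIES U = True IMPLIES False = False
(V IMPLIES U) XOR W = False XOR True = True
NOT ((V IMPLIES U) XOR W) = NOT True = False
((NOT ((V XOR X) IFF NOT ((X AND V) XOR (Z IMPLIES W))) XOR U) XOR (X IFF W)) IFF NOT ((V IMPLIES U) XOR W) = True IFF False = False
((Z XOR X) IFF ((X XOR (V XOR Y)) XOR V)) IMPLIES (((NOT ((V XOR X) IFF NOT ((X AND V) XOR (Z IMPLIES W))) XOR U) XOR (X IFF W)) IFF NOT ((V IMPLIES U) XOR W)) = False IMPLIES False = True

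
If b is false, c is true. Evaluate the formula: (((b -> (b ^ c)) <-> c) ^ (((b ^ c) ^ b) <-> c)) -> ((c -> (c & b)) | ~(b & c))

1

b ^ c = 0 ^ 1 = 1
b -> (b ^ c) = 0 -> 1 = 1
(b -> (b ^ c)) <-> c = 1 <-> 1 = 1
b ^ c = 0 ^ 1 = 1
(b ^ c) ^ b = 1 ^ 0 = 1
((b ^ c) ^ b) <-> c = 1 <-> 1 = 1
((b -> (b ^ c)) <-> c) ^ (((b ^ c) ^ b) <-> c) = 1 ^ 1 = 0
c & b = 1 & 0 = 0
c -> (c & b) = 1 -> 0 = 0
b & c = 0 & 1 = 0
~(b & c) = ~0 = 1
(c -> (c & b)) | ~(b & c) = 0 | 1 = 1
(((b -> (b ^ c)) <-> c) ^ (((b ^ c) ^ b) <-> c)) -> ((c -> (c & b)) | ~(b & c)) = 0 -> 1 = 1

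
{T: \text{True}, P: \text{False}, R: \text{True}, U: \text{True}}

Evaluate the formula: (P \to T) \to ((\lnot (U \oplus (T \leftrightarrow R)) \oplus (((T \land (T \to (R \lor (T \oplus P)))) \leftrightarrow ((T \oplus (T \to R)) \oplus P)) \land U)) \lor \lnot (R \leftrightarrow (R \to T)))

P \to T = \text{False} \to \text{True} = \text{True}
T \leftrightarrow R = \text{True} \leftrightarrow \text{True} = \text{True}
U \oplus (T \leftrightarrow R) = \text{True} \oplus \text{True} = \text{False}
\lnot (U \oplus (T \leftrightarrow R)) = \lnot \text{False} = \text{True}
T \oplus P = \text{True} \oplus \text{False} = \text{True}
R \lor (T \oplus P) = \text{True} \lor \text{True} = \text{True}
T \to (R \lor (T \oplus P)) = \text{True} \to \text{True} = \text{True}
T \land (T \to (R \lor (T \oplus P))) = \text{True} \land \text{True} = \text{True}
T \to R = \text{True} \to \text{True} = \text{True}
T \oplus (T \to R) = \text{True} \oplus \text{True} = \text{False}
(T \oplus (T \to R)) \oplus P = \text{False} \oplus \text{False} = \text{False}
(T \land (T \to (R \lor (T \oplus P)))) \leftrightarrow ((T \oplus (T \to R)) \oplus P) = \text{True} \leftrightarrow \text{False} = \text{False}
((T \land (T \to (R \lor (T \oplus P)))) \leftrightarrow ((T \oplus (T \to R)) \oplus P)) \land U = \text{False} \land \text{True} = \text{False}
\lnot (U \oplus (T \leftrightarrow R)) \oplus (((T \land (T \to (R \lor (T \oplus P)))) \leftrightarrow ((T \oplus (T \to R)) \oplus P)) \land U) = \text{True} \oplus \text{False} = \text{True}
R \to T = \text{True} \to \text{True} = \text{True}
R \leftrightarrow (R \to T) = \text{True} \leftrightarrow \text{True} = \text{True}
\lnot (R \leftrightarrow (R \to T)) = \lnot \text{True} = \text{False}
(\lnot (U \oplus (T \leftrightarrow R)) \oplus (((T \land (T \to (R \lor (T \oplus P)))) \leftrightarrow ((T \oplus (T \to R)) \oplus P)) \land U)) \lor \lnot (R \leftrightarrow (R \to T)) = \text{True} \lor \text{False} = \text{True}
(P \to T) \to ((\lnot (U \oplus (T \leftrightarrow R)) \oplus (((T \land (T \to (R \lor (T \oplus P)))) \leftrightarrow ((T \oplus (T \to R)) \oplus P)) \land U)) \lor \lnot (R \leftrightarrow (R \to T))) = \text{True} \to \text{True} = \text{True}

\text{True}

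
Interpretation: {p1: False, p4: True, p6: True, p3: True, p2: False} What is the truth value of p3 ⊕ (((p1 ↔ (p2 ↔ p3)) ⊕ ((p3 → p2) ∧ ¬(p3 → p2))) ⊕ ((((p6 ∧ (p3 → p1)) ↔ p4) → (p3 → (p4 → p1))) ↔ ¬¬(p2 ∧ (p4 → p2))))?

False

p2 ↔ p3 = False ↔ True = False
p1 ↔ (p2 ↔ p3) = False ↔ False = True
p3 → p2 = True → False = False
p3 → p2 = True → False = False
¬(p3 → p2) = ¬False = True
(p3 → p2) ∧ ¬(p3 → p2) = False ∧ True = False
(p1 ↔ (p2 ↔ p3)) ⊕ ((p3 → p2) ∧ ¬(p3 → p2)) = True ⊕ False = True
p3 → p1 = True → False = False
p6 ∧ (p3 → p1) = True ∧ False = False
(p6 ∧ (p3 → p1)) ↔ p4 = False ↔ True = False
p4 → p1 = True → False = False
p3 → (p4 → p1) = True → False = False
((p6 ∧ (p3 → p1)) ↔ p4) → (p3 → (p4 → p1)) = False → False = True
p4 → p2 = True → False = False
p2 ∧ (p4 → p2) = False ∧ False = False
¬(p2 ∧ (p4 → p2)) = ¬False = True
¬¬(p2 ∧ (p4 → p2)) = ¬True = False
(((p6 ∧ (p3 → p1)) ↔ p4) → (p3 → (p4 → p1))) ↔ ¬¬(p2 ∧ (p4 → p2)) = True ↔ False = False
((p1 ↔ (p2 ↔ p3)) ⊕ ((p3 → p2) ∧ ¬(p3 → p2))) ⊕ ((((p6 ∧ (p3 → p1)) ↔ p4) → (p3 → (p4 → p1))) ↔ ¬¬(p2 ∧ (p4 → p2))) = True ⊕ False = True
p3 ⊕ (((p1 ↔ (p2 ↔ p3)) ⊕ ((p3 → p2) ∧ ¬(p3 → p2))) ⊕ ((((p6 ∧ (p3 → p1)) ↔ p4) → (p3 → (p4 → p1))) ↔ ¬¬(p2 ∧ (p4 → p2)))) = True ⊕ True = False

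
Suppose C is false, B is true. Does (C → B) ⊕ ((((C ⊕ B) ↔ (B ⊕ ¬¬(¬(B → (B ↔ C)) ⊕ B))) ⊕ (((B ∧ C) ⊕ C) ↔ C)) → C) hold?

F

C → B = F → T = T
C ⊕ B = F ⊕ T = T
B ↔ C = T ↔ F = F
B → (B ↔ C) = T → F = F
¬(B → (B ↔ C)) = ¬F = T
¬(B → (B ↔ C)) ⊕ B = T ⊕ T = F
¬(¬(B → (B ↔ C)) ⊕ B) = ¬F = T
¬¬(¬(B → (B ↔ C)) ⊕ B) = ¬T = F
B ⊕ ¬¬(¬(B → (B ↔ C)) ⊕ B) = T ⊕ F = T
(C ⊕ B) ↔ (B ⊕ ¬¬(¬(B → (B ↔ C)) ⊕ B)) = T ↔ T = T
B ∧ C = T ∧ F = F
(B ∧ C) ⊕ C = F ⊕ F = F
((B ∧ C) ⊕ C) ↔ C = F ↔ F = T
((C ⊕ B) ↔ (B ⊕ ¬¬(¬(B → (B ↔ C)) ⊕ B))) ⊕ (((B ∧ C) ⊕ C) ↔ C) = T ⊕ T = F
(((C ⊕ B) ↔ (B ⊕ ¬¬(¬(B → (B ↔ C)) ⊕ B))) ⊕ (((B ∧ C) ⊕ C) ↔ C)) → C = F → F = T
(C → B) ⊕ ((((C ⊕ B) ↔ (B ⊕ ¬¬(¬(B → (B ↔ C)) ⊕ B))) ⊕ (((B ∧ C) ⊕ C) ↔ C)) → C) = T ⊕ T = F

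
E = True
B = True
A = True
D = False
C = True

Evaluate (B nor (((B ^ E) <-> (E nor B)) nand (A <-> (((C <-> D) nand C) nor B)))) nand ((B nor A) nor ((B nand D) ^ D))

True

B ^ E = True ^ True = False
E nor B = True nor True = False
(B ^ E) <-> (E nor B) = False <-> False = True
C <-> D = True <-> False = False
(C <-> D) nand C = False nand True = True
((C <-> D) nand C) nor B = True nor True = False
A <-> (((C <-> D) nand C) nor B) = True <-> False = False
((B ^ E) <-> (E nor B)) nand (A <-> (((C <-> D) nand C) nor B)) = True nand False = True
B nor (((B ^ E) <-> (E nor B)) nand (A <-> (((C <-> D) nand C) nor B))) = True nor True = False
B nor A = True nor True = False
B nand D = True nand False = True
(B nand D) ^ D = True ^ False = True
(B nor A) nor ((B nand D) ^ D) = False nor True = False
(B nor (((B ^ E) <-> (E nor B)) nand (A <-> (((C <-> D) nand C) nor B)))) nand ((B nor A) nor ((B nand D) ^ D)) = False nand False = True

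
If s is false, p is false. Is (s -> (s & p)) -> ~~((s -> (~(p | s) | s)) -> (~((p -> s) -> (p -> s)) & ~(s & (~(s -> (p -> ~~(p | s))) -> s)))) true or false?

s & p = F & F = F
s -> (s & p) = F -> F = T
p | s = F | F = F
~(p | s) = ~F = T
~(p | s) | s = T | F = T
s -> (~(p | s) | s) = F -> T = T
p -> s = F -> F = T
p -> s = F -> F = T
(p -> s) -> (p -> s) = T -> T = T
~((p -> s) -> (p -> s)) = ~T = F
p | s = F | F = F
~(p | s) = ~F = T
~~(p | s) = ~T = F
p -> ~~(p | s) = F -> F = T
s -> (p -> ~~(p | s)) = F -> T = T
~(s -> (p -> ~~(p | s))) = ~T = F
~(s -> (p -> ~~(p | s))) -> s = F -> F = T
s & (~(s -> (p -> ~~(p | s))) -> s) = F & T = F
~(s & (~(s -> (p -> ~~(p | s))) -> s)) = ~F = T
~((p -> s) -> (p -> s)) & ~(s & (~(s -> (p -> ~~(p | s))) -> s)) = F & T = F
(s -> (~(p | s) | s)) -> (~((p -> s) -> (p -> s)) & ~(s & (~(s -> (p -> ~~(p | s))) -> s))) = T -> F = F
~((s -> (~(p | s) | s)) -> (~((p -> s) -> (p -> s)) & ~(s & (~(s -> (p -> ~~(p | s))) -> s)))) = ~F = T
~~((s -> (~(p | s) | s)) -> (~((p -> s) -> (p -> s)) & ~(s & (~(s -> (p -> ~~(p | s))) -> s)))) = ~T = F
(s -> (s & p)) -> ~~((s -> (~(p | s) | s)) -> (~((p -> s) -> (p -> s)) & ~(s & (~(s -> (p -> ~~(p | s))) -> s)))) = T -> F = F

F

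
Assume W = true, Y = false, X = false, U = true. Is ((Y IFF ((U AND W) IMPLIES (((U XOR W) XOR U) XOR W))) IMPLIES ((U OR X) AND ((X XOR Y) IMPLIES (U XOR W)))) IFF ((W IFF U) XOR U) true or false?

false

Substituting W=true, Y=false, X=false, U=true:
U AND W = true AND true = true
U XOR W = true XOR true = false
(U XOR W) XOR U = false XOR true = true
((U XOR W) XOR U) XOR W = true XOR true = false
(U AND W) IMPLIES (((U XOR W) XOR U) XOR W) = true IMPLIES false = false
Y IFF ((U AND W) IMPLIES (((U XOR W) XOR U) XOR W)) = false IFF false = true
U OR X = true OR false = true
X XOR Y = false XOR false = false
U XOR W = true XOR true = false
(X XOR Y) IMPLIES (U XOR W) = false IMPLIES false = true
(U OR X) AND ((X XOR Y) IMPLIES (U XOR W)) = true AND true = true
(Y IFF ((U AND W) IMPLIES (((U XOR W) XOR U) XOR W))) IMPLIES ((U OR X) AND ((X XOR Y) IMPLIES (U XOR W))) = true IMPLIES true = true
W IFF U = true IFF true = true
(W IFF U) XOR U = true XOR true = false
((Y IFF ((U AND W) IMPLIES (((U XOR W) XOR U) XOR W))) IMPLIES ((U OR X) AND ((X XOR Y) IMPLIES (U XOR W)))) IFF ((W IFF U) XOR U) = true IFF false = false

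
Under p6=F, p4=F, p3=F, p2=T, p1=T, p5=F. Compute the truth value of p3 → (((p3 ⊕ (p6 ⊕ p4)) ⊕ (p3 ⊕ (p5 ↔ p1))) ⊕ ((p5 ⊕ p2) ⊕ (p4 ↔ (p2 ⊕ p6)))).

p6 ⊕ p4 = F ⊕ F = F
p3 ⊕ (p6 ⊕ p4) = F ⊕ F = F
p5 ↔ p1 = F ↔ T = F
p3 ⊕ (p5 ↔ p1) = F ⊕ F = F
(p3 ⊕ (p6 ⊕ p4)) ⊕ (p3 ⊕ (p5 ↔ p1)) = F ⊕ F = F
p5 ⊕ p2 = F ⊕ T = T
p2 ⊕ p6 = T ⊕ F = T
p4 ↔ (p2 ⊕ p6) = F ↔ T = F
(p5 ⊕ p2) ⊕ (p4 ↔ (p2 ⊕ p6)) = T ⊕ F = T
((p3 ⊕ (p6 ⊕ p4)) ⊕ (p3 ⊕ (p5 ↔ p1))) ⊕ ((p5 ⊕ p2) ⊕ (p4 ↔ (p2 ⊕ p6))) = F ⊕ T = T
p3 → (((p3 ⊕ (p6 ⊕ p4)) ⊕ (p3 ⊕ (p5 ↔ p1))) ⊕ ((p5 ⊕ p2) ⊕ (p4 ↔ (p2 ⊕ p6)))) = F → T = T

T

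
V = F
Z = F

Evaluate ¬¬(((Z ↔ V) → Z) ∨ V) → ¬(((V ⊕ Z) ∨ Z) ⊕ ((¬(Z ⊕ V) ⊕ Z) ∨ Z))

Z ↔ V = F ↔ F = T
(Z ↔ V) → Z = T → F = F
((Z ↔ V) → Z) ∨ V = F ∨ F = F
¬(((Z ↔ V) → Z) ∨ V) = ¬F = T
¬¬(((Z ↔ V) → Z) ∨ V) = ¬T = F
V ⊕ Z = F ⊕ F = F
(V ⊕ Z) ∨ Z = F ∨ F = F
Z ⊕ V = F ⊕ F = F
¬(Z ⊕ V) = ¬F = T
¬(Z ⊕ V) ⊕ Z = T ⊕ F = T
(¬(Z ⊕ V) ⊕ Z) ∨ Z = T ∨ F = T
((V ⊕ Z) ∨ Z) ⊕ ((¬(Z ⊕ V) ⊕ Z) ∨ Z) = F ⊕ T = T
¬(((V ⊕ Z) ∨ Z) ⊕ ((¬(Z ⊕ V) ⊕ Z) ∨ Z)) = ¬T = F
¬¬(((Z ↔ V) → Z) ∨ V) → ¬(((V ⊕ Z) ∨ Z) ⊕ ((¬(Z ⊕ V) ⊕ Z) ∨ Z)) = F → F = T

T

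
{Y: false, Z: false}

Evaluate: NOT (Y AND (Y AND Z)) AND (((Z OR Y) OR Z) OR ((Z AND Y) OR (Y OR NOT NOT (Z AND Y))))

Y AND Z = false AND false = false
Y AND (Y AND Z) = false AND false = false
NOT (Y AND (Y AND Z)) = NOT false = true
Z OR Y = false OR false = false
(Z OR Y) OR Z = false OR false = false
Z AND Y = false AND false = false
Z AND Y = false AND false = false
NOT (Z AND Y) = NOT false = true
NOT NOT (Z AND Y) = NOT true = false
Y OR NOT NOT (Z AND Y) = false OR false = false
(Z AND Y) OR (Y OR NOT NOT (Z AND Y)) = false OR false = false
((Z OR Y) OR Z) OR ((Z AND Y) OR (Y OR NOT NOT (Z AND Y))) = false OR false = false
NOT (Y AND (Y AND Z)) AND (((Z OR Y) OR Z) OR ((Z AND Y) OR (Y OR NOT NOT (Z AND Y)))) = true AND false = false

false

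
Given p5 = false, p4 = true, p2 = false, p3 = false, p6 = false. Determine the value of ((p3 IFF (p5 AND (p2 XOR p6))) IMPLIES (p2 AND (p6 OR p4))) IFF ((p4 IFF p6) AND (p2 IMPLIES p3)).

Substituting p5=false, p4=true, p2=false, p3=false, p6=false:
p2 XOR p6 = false XOR false = false
p5 AND (p2 XOR p6) = false AND false = false
p3 IFF (p5 AND (p2 XOR p6)) = false IFF false = true
p6 OR p4 = false OR true = true
p2 AND (p6 OR p4) = false AND true = false
(p3 IFF (p5 AND (p2 XOR p6))) IMPLIES (p2 AND (p6 OR p4)) = true IMPLIES false = false
p4 IFF p6 = true IFF false = false
p2 IMPLIES p3 = false IMPLIES false = true
(p4 IFF p6) AND (p2 IMPLIES p3) = false AND true = false
((p3 IFF (p5 AND (p2 XOR p6))) IMPLIES (p2 AND (p6 OR p4))) IFF ((p4 IFF p6) AND (p2 IMPLIES p3)) = false IFF false = true

true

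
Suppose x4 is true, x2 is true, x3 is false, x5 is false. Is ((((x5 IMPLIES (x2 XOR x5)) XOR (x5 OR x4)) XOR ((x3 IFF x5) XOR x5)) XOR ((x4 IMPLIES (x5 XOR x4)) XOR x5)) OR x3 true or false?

x2 XOR x5 = true XOR false = true
x5 IMPLIES (x2 XOR x5) = false IMPLIES true = true
x5 OR x4 = false OR true = true
(x5 IMPLIES (x2 XOR x5)) XOR (x5 OR x4) = true XOR true = false
x3 IFF x5 = false IFF false = true
(x3 IFF x5) XOR x5 = true XOR false = true
((x5 IMPLIES (x2 XOR x5)) XOR (x5 OR x4)) XOR ((x3 IFF x5) XOR x5) = false XOR true = true
x5 XOR x4 = false XOR true = true
x4 IMPLIES (x5 XOR x4) = true IMPLIES true = true
(x4 IMPLIES (x5 XOR x4)) XOR x5 = true XOR false = true
(((x5 IMPLIES (x2 XOR x5)) XOR (x5 OR x4)) XOR ((x3 IFF x5) XOR x5)) XOR ((x4 IMPLIES (x5 XOR x4)) XOR x5) = true XOR true = false
((((x5 IMPLIES (x2 XOR x5)) XOR (x5 OR x4)) XOR ((x3 IFF x5) XOR x5)) XOR ((x4 IMPLIES (x5 XOR x4)) XOR x5)) OR x3 = false OR false = false

false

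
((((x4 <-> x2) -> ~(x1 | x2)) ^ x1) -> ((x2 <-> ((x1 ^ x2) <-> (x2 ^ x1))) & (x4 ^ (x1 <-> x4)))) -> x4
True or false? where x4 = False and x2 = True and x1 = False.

x4 <-> x2 = False <-> True = False
x1 | x2 = False | True = True
~(x1 | x2) = ~True = False
(x4 <-> x2) -> ~(x1 | x2) = False -> False = True
((x4 <-> x2) -> ~(x1 | x2)) ^ x1 = True ^ False = True
x1 ^ x2 = False ^ True = True
x2 ^ x1 = True ^ False = True
(x1 ^ x2) <-> (x2 ^ x1) = True <-> True = True
x2 <-> ((x1 ^ x2) <-> (x2 ^ x1)) = True <-> True = True
x1 <-> x4 = False <-> False = True
x4 ^ (x1 <-> x4) = False ^ True = True
(x2 <-> ((x1 ^ x2) <-> (x2 ^ x1))) & (x4 ^ (x1 <-> x4)) = True & True = True
(((x4 <-> x2) -> ~(x1 | x2)) ^ x1) -> ((x2 <-> ((x1 ^ x2) <-> (x2 ^ x1))) & (x4 ^ (x1 <-> x4))) = True -> True = True
((((x4 <-> x2) -> ~(x1 | x2)) ^ x1) -> ((x2 <-> ((x1 ^ x2) <-> (x2 ^ x1))) & (x4 ^ (x1 <-> x4)))) -> x4 = True -> False = False

False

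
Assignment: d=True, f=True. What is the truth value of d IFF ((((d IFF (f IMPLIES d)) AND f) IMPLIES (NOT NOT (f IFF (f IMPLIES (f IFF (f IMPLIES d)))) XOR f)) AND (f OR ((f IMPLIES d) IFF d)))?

f IMPLIES d = True IMPLIES True = True
d IFF (f IMPLIES d) = True IFF True = True
(d IFF (f IMPLIES d)) AND f = True AND True = True
f IMPLIES d = True IMPLIES True = True
f IFF (f IMPLIES d) = True IFF True = True
f IMPLIES (f IFF (f IMPLIES d)) = True IMPLIES True = True
f IFF (f IMPLIES (f IFF (f IMPLIES d))) = True IFF True = True
NOT (f IFF (f IMPLIES (f IFF (f IMPLIES d)))) = NOT True = False
NOT NOT (f IFF (f IMPLIES (f IFF (f IMPLIES d)))) = NOT False = True
NOT NOT (f IFF (f IMPLIES (f IFF (f IMPLIES d)))) XOR f = True XOR True = False
((d IFF (f IMPLIES d)) AND f) IMPLIES (NOT NOT (f IFF (f IMPLIES (f IFF (f IMPLIES d)))) XOR f) = True IMPLIES False = False
f IMPLIES d = True IMPLIES True = True
(f IMPLIES d) IFF d = True IFF True = True
f OR ((f IMPLIES d) IFF d) = True OR True = True
(((d IFF (f IMPLIES d)) AND f) IMPLIES (NOT NOT (f IFF (f IMPLIES (f IFF (f IMPLIES d)))) XOR f)) AND (f OR ((f IMPLIES d) IFF d)) = False AND True = False
d IFF ((((d IFF (f IMPLIES d)) AND f) IMPLIES (NOT NOT (f IFF (f IMPLIES (f IFF (f IMPLIES d)))) XOR f)) AND (f OR ((f IMPLIES d) IFF d))) = True IFF False = False

False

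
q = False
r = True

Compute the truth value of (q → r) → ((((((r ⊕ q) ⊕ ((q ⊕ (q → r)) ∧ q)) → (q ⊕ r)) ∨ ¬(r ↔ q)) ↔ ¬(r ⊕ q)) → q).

q → r = False → True = True
r ⊕ q = True ⊕ False = True
q → r = False → True = True
q ⊕ (q → r) = False ⊕ True = True
(q ⊕ (q → r)) ∧ q = True ∧ False = False
(r ⊕ q) ⊕ ((q ⊕ (q → r)) ∧ q) = True ⊕ False = True
q ⊕ r = False ⊕ True = True
((r ⊕ q) ⊕ ((q ⊕ (q → r)) ∧ q)) → (q ⊕ r) = True → True = True
r ↔ q = True ↔ False = False
¬(r ↔ q) = ¬False = True
(((r ⊕ q) ⊕ ((q ⊕ (q → r)) ∧ q)) → (q ⊕ r)) ∨ ¬(r ↔ q) = True ∨ True = True
r ⊕ q = True ⊕ False = True
¬(r ⊕ q) = ¬True = False
((((r ⊕ q) ⊕ ((q ⊕ (q → r)) ∧ q)) → (q ⊕ r)) ∨ ¬(r ↔ q)) ↔ ¬(r ⊕ q) = True ↔ False = False
(((((r ⊕ q) ⊕ ((q ⊕ (q → r)) ∧ q)) → (q ⊕ r)) ∨ ¬(r ↔ q)) ↔ ¬(r ⊕ q)) → q = False → False = True
(q → r) → ((((((r ⊕ q) ⊕ ((q ⊕ (q → r)) ∧ q)) → (q ⊕ r)) ∨ ¬(r ↔ q)) ↔ ¬(r ⊕ q)) → q) = True → True = True

True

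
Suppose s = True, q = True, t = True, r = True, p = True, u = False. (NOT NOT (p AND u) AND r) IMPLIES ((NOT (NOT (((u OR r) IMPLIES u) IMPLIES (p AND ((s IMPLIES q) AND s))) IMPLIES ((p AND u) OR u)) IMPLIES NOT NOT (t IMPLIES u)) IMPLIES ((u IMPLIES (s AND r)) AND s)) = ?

True

Substituting s=True, q=True, t=True, r=True, p=True, u=False:
p AND u = True AND False = False
NOT (p AND u) = NOT False = True
NOT NOT (p AND u) = NOT True = False
NOT NOT (p AND u) AND r = False AND True = False
u OR r = False OR True = True
(u OR r) IMPLIES u = True IMPLIES False = False
s IMPLIES q = True IMPLIES True = True
(s IMPLIES q) AND s = True AND True = True
p AND ((s IMPLIES q) AND s) = True AND True = True
((u OR r) IMPLIES u) IMPLIES (p AND ((s IMPLIES q) AND s)) = False IMPLIES True = True
NOT (((u OR r) IMPLIES u) IMPLIES (p AND ((s IMPLIES q) AND s))) = NOT True = False
p AND u = True AND False = False
(p AND u) OR u = False OR False = False
NOT (((u OR r) IMPLIES u) IMPLIES (p AND ((s IMPLIES q) AND s))) IMPLIES ((p AND u) OR u) = False IMPLIES False = True
NOT (NOT (((u OR r) IMPLIES u) IMPLIES (p AND ((s IMPLIES q) AND s))) IMPLIES ((p AND u) OR u)) = NOT True = False
t IMPLIES u = True IMPLIES False = False
NOT (t IMPLIES u) = NOT False = True
NOT NOT (t IMPLIES u) = NOT True = False
NOT (NOT (((u OR r) IMPLIES u) IMPLIES (p AND ((s IMPLIES q) AND s))) IMPLIES ((p AND u) OR u)) IMPLIES NOT NOT (t IMPLIES u) = False IMPLIES False = True
s AND r = True AND True = True
u IMPLIES (s AND r) = False IMPLIES True = True
(u IMPLIES (s AND r)) AND s = True AND True = True
(NOT (NOT (((u OR r) IMPLIES u) IMPLIES (p AND ((s IMPLIES q) AND s))) IMPLIES ((p AND u) OR u)) IMPLIES NOT NOT (t IMPLIES u)) IMPLIES ((u IMPLIES (s AND r)) AND s) = True IMPLIES True = True
(NOT NOT (p AND u) AND r) IMPLIES ((NOT (NOT (((u OR r) IMPLIES u) IMPLIES (p AND ((s IMPLIES q) AND s))) IMPLIES ((p AND u) OR u)) IMPLIES NOT NOT (t IMPLIES u)) IMPLIES ((u IMPLIES (s AND r)) AND s)) = False IMPLIES True = True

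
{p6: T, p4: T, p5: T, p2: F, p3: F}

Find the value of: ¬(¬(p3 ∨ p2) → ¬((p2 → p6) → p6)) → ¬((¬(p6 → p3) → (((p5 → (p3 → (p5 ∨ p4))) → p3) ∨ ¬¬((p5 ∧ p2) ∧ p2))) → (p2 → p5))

F

p3 ∨ p2 = F ∨ F = F
¬(p3 ∨ p2) = ¬F = T
p2 → p6 = F → T = T
(p2 → p6) → p6 = T → T = T
¬((p2 → p6) → p6) = ¬T = F
¬(p3 ∨ p2) → ¬((p2 → p6) → p6) = T → F = F
¬(¬(p3 ∨ p2) → ¬((p2 → p6) → p6)) = ¬F = T
p6 → p3 = T → F = F
¬(p6 → p3) = ¬F = T
p5 ∨ p4 = T ∨ T = T
p3 → (p5 ∨ p4) = F → T = T
p5 → (p3 → (p5 ∨ p4)) = T → T = T
(p5 → (p3 → (p5 ∨ p4))) → p3 = T → F = F
p5 ∧ p2 = T ∧ F = F
(p5 ∧ p2) ∧ p2 = F ∧ F = F
¬((p5 ∧ p2) ∧ p2) = ¬F = T
¬¬((p5 ∧ p2) ∧ p2) = ¬T = F
((p5 → (p3 → (p5 ∨ p4))) → p3) ∨ ¬¬((p5 ∧ p2) ∧ p2) = F ∨ F = F
¬(p6 → p3) → (((p5 → (p3 → (p5 ∨ p4))) → p3) ∨ ¬¬((p5 ∧ p2) ∧ p2)) = T → F = F
p2 → p5 = F → T = T
(¬(p6 → p3) → (((p5 → (p3 → (p5 ∨ p4))) → p3) ∨ ¬¬((p5 ∧ p2) ∧ p2))) → (p2 → p5) = F → T = T
¬((¬(p6 → p3) → (((p5 → (p3 → (p5 ∨ p4))) → p3) ∨ ¬¬((p5 ∧ p2) ∧ p2))) → (p2 → p5)) = ¬T = F
¬(¬(p3 ∨ p2) → ¬((p2 → p6) → p6)) → ¬((¬(p6 → p3) → (((p5 → (p3 → (p5 ∨ p4))) → p3) ∨ ¬¬((p5 ∧ p2) ∧ p2))) → (p2 → p5)) = T → F = F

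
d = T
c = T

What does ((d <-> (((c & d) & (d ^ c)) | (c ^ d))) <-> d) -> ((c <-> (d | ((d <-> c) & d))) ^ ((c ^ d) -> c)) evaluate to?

Substituting d=T, c=T:
c & d = T & T = T
d ^ c = T ^ T = F
(c & d) & (d ^ c) = T & F = F
c ^ d = T ^ T = F
((c & d) & (d ^ c)) | (c ^ d) = F | F = F
d <-> (((c & d) & (d ^ c)) | (c ^ d)) = T <-> F = F
(d <-> (((c & d) & (d ^ c)) | (c ^ d))) <-> d = F <-> T = F
d <-> c = T <-> T = T
(d <-> c) & d = T & T = T
d | ((d <-> c) & d) = T | T = T
c <-> (d | ((d <-> c) & d)) = T <-> T = T
c ^ d = T ^ T = F
(c ^ d) -> c = F -> T = T
(c <-> (d | ((d <-> c) & d))) ^ ((c ^ d) -> c) = T ^ T = F
((d <-> (((c & d) & (d ^ c)) | (c ^ d))) <-> d) -> ((c <-> (d | ((d <-> c) & d))) ^ ((c ^ d) -> c)) = F -> F = T

T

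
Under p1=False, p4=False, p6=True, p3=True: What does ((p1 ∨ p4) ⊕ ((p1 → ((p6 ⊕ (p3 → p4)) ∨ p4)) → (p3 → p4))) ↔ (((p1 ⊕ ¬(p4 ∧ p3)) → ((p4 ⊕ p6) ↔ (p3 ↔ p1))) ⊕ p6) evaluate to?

p1 ∨ p4 = False ∨ False = False
p3 → p4 = True → False = False
p6 ⊕ (p3 → p4) = True ⊕ False = True
(p6 ⊕ (p3 → p4)) ∨ p4 = True ∨ False = True
p1 → ((p6 ⊕ (p3 → p4)) ∨ p4) = False → True = True
p3 → p4 = True → False = False
(p1 → ((p6 ⊕ (p3 → p4)) ∨ p4)) → (p3 → p4) = True → False = False
(p1 ∨ p4) ⊕ ((p1 → ((p6 ⊕ (p3 → p4)) ∨ p4)) → (p3 → p4)) = False ⊕ False = False
p4 ∧ p3 = False ∧ True = False
¬(p4 ∧ p3) = ¬False = True
p1 ⊕ ¬(p4 ∧ p3) = False ⊕ True = True
p4 ⊕ p6 = False ⊕ True = True
p3 ↔ p1 = True ↔ False = False
(p4 ⊕ p6) ↔ (p3 ↔ p1) = True ↔ False = False
(p1 ⊕ ¬(p4 ∧ p3)) → ((p4 ⊕ p6) ↔ (p3 ↔ p1)) = True → False = False
((p1 ⊕ ¬(p4 ∧ p3)) → ((p4 ⊕ p6) ↔ (p3 ↔ p1))) ⊕ p6 = False ⊕ True = True
((p1 ∨ p4) ⊕ ((p1 → ((p6 ⊕ (p3 → p4)) ∨ p4)) → (p3 → p4))) ↔ (((p1 ⊕ ¬(p4 ∧ p3)) → ((p4 ⊕ p6) ↔ (p3 ↔ p1))) ⊕ p6) = False ↔ True = False

False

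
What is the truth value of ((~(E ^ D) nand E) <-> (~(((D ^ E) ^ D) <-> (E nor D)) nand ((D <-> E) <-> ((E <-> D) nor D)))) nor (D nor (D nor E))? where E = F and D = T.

F

Substituting E=F, D=T:
E ^ D = F ^ T = T
~(E ^ D) = ~T = F
~(E ^ D) nand E = F nand F = T
D ^ E = T ^ F = T
(D ^ E) ^ D = T ^ T = F
E nor D = F nor T = F
((D ^ E) ^ D) <-> (E nor D) = F <-> F = T
~(((D ^ E) ^ D) <-> (E nor D)) = ~T = F
D <-> E = T <-> F = F
E <-> D = F <-> T = F
(E <-> D) nor D = F nor T = F
(D <-> E) <-> ((E <-> D) nor D) = F <-> F = T
~(((D ^ E) ^ D) <-> (E nor D)) nand ((D <-> E) <-> ((E <-> D) nor D)) = F nand T = T
(~(E ^ D) nand E) <-> (~(((D ^ E) ^ D) <-> (E nor D)) nand ((D <-> E) <-> ((E <-> D) nor D))) = T <-> T = T
D nor E = T nor F = F
D nor (D nor E) = T nor F = F
((~(E ^ D) nand E) <-> (~(((D ^ E) ^ D) <-> (E nor D)) nand ((D <-> E) <-> ((E <-> D) nor D)))) nor (D nor (D nor E)) = T nor F = F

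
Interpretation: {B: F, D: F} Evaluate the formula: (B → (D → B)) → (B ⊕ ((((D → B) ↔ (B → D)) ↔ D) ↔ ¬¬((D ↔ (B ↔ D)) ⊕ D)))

T

D → B = F → F = T
B → (D → B) = F → T = T
D → B = F → F = T
B → D = F → F = T
(D → B) ↔ (B → D) = T ↔ T = T
((D → B) ↔ (B → D)) ↔ D = T ↔ F = F
B ↔ D = F ↔ F = T
D ↔ (B ↔ D) = F ↔ T = F
(D ↔ (B ↔ D)) ⊕ D = F ⊕ F = F
¬((D ↔ (B ↔ D)) ⊕ D) = ¬F = T
¬¬((D ↔ (B ↔ D)) ⊕ D) = ¬T = F
(((D → B) ↔ (B → D)) ↔ D) ↔ ¬¬((D ↔ (B ↔ D)) ⊕ D) = F ↔ F = T
B ⊕ ((((D → B) ↔ (B → D)) ↔ D) ↔ ¬¬((D ↔ (B ↔ D)) ⊕ D)) = F ⊕ T = T
(B → (D → B)) → (B ⊕ ((((D → B) ↔ (B → D)) ↔ D) ↔ ¬¬((D ↔ (B ↔ D)) ⊕ D))) = T → T = T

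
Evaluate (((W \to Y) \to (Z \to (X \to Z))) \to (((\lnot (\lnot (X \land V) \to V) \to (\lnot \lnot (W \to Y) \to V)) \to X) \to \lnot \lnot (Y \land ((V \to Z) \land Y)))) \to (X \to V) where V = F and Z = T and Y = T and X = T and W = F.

W \to Y = F \to T = T
X \to Z = T \to T = T
Z \to (X \to Z) = T \to T = T
(W \to Y) \to (Z \to (X \to Z)) = T \to T = T
X \land V = T \land F = F
\lnot (X \land V) = \lnot F = T
\lnot (X \land V) \to V = T \to F = F
\lnot (\lnot (X \land V) \to V) = \lnot F = T
W \to Y = F \to T = T
\lnot (W \to Y) = \lnot T = F
\lnot \lnot (W \to Y) = \lnot F = T
\lnot \lnot (W \to Y) \to V = T \to F = F
\lnot (\lnot (X \land V) \to V) \to (\lnot \lnot (W \to Y) \to V) = T \to F = F
(\lnot (\lnot (X \land V) \to V) \to (\lnot \lnot (W \to Y) \to V)) \to X = F \to T = T
V \to Z = F \to T = T
(V \to Z) \land Y = T \land T = T
Y \land ((V \to Z) \land Y) = T \land T = T
\lnot (Y \land ((V \to Z) \land Y)) = \lnot T = F
\lnot \lnot (Y \land ((V \to Z) \land Y)) = \lnot F = T
((\lnot (\lnot (X \land V) \to V) \to (\lnot \lnot (W \to Y) \to V)) \to X) \to \lnot \lnot (Y \land ((V \to Z) \land Y)) = T \to T = T
((W \to Y) \to (Z \to (X \to Z))) \to (((\lnot (\lnot (X \land V) \to V) \to (\lnot \lnot (W \to Y) \to V)) \to X) \to \lnot \lnot (Y \land ((V \to Z) \land Y))) = T \to T = T
X \to V = T \to F = F
(((W \to Y) \to (Z \to (X \to Z))) \to (((\lnot (\lnot (X \land V) \to V) \to (\lnot \lnot (W \to Y) \to V)) \to X) \to \lnot \lnot (Y \land ((V \to Z) \land Y)))) \to (X \to V) = T \to F = F

F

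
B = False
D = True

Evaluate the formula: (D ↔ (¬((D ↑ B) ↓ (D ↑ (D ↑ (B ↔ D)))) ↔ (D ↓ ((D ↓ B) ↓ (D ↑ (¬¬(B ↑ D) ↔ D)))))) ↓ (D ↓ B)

D ↑ B = True ↑ False = True
B ↔ D = False ↔ True = False
D ↑ (B ↔ D) = True ↑ False = True
D ↑ (D ↑ (B ↔ D)) = True ↑ True = False
(D ↑ B) ↓ (D ↑ (D ↑ (B ↔ D))) = True ↓ False = False
¬((D ↑ B) ↓ (D ↑ (D ↑ (B ↔ D)))) = ¬False = True
D ↓ B = True ↓ False = False
B ↑ D = False ↑ True = True
¬(B ↑ D) = ¬True = False
¬¬(B ↑ D) = ¬False = True
¬¬(B ↑ D) ↔ D = True ↔ True = True
D ↑ (¬¬(B ↑ D) ↔ D) = True ↑ True = False
(D ↓ B) ↓ (D ↑ (¬¬(B ↑ D) ↔ D)) = False ↓ False = True
D ↓ ((D ↓ B) ↓ (D ↑ (¬¬(B ↑ D) ↔ D))) = True ↓ True = False
¬((D ↑ B) ↓ (D ↑ (D ↑ (B ↔ D)))) ↔ (D ↓ ((D ↓ B) ↓ (D ↑ (¬¬(B ↑ D) ↔ D)))) = True ↔ False = False
D ↔ (¬((D ↑ B) ↓ (D ↑ (D ↑ (B ↔ D)))) ↔ (D ↓ ((D ↓ B) ↓ (D ↑ (¬¬(B ↑ D) ↔ D))))) = True ↔ False = False
D ↓ B = True ↓ False = False
(D ↔ (¬((D ↑ B) ↓ (D ↑ (D ↑ (B ↔ D)))) ↔ (D ↓ ((D ↓ B) ↓ (D ↑ (¬¬(B ↑ D) ↔ D)))))) ↓ (D ↓ B) = False ↓ False = True

True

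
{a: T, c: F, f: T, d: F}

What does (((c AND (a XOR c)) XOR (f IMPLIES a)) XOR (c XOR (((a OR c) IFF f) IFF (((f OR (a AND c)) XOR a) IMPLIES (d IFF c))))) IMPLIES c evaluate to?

Substituting a=T, c=F, f=T, d=F:
a XOR c = T XOR F = T
c AND (a XOR c) = F AND T = F
f IMPLIES a = T IMPLIES T = T
(c AND (a XOR c)) XOR (f IMPLIES a) = F XOR T = T
a OR c = T OR F = T
(a OR c) IFF f = T IFF T = T
a AND c = T AND F = F
f OR (a AND c) = T OR F = T
(f OR (a AND c)) XOR a = T XOR T = F
d IFF c = F IFF F = T
((f OR (a AND c)) XOR a) IMPLIES (d IFF c) = F IMPLIES T = T
((a OR c) IFF f) IFF (((f OR (a AND c)) XOR a) IMPLIES (d IFF c)) = T IFF T = T
c XOR (((a OR c) IFF f) IFF (((f OR (a AND c)) XOR a) IMPLIES (d IFF c))) = F XOR T = T
((c AND (a XOR c)) XOR (f IMPLIES a)) XOR (c XOR (((a OR c) IFF f) IFF (((f OR (a AND c)) XOR a) IMPLIES (d IFF c)))) = T XOR T = F
(((c AND (a XOR c)) XOR (f IMPLIES a)) XOR (c XOR (((a OR c) IFF f) IFF (((f OR (a AND c)) XOR a) IMPLIES (d IFF c))))) IMPLIES c = F IMPLIES F = T

T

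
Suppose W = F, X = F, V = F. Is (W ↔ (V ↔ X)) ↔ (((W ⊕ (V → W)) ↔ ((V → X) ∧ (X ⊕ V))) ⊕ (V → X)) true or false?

V ↔ X = F ↔ F = T
W ↔ (V ↔ X) = F ↔ T = F
V → W = F → F = T
W ⊕ (V → W) = F ⊕ T = T
V → X = F → F = T
X ⊕ V = F ⊕ F = F
(V → X) ∧ (X ⊕ V) = T ∧ F = F
(W ⊕ (V → W)) ↔ ((V → X) ∧ (X ⊕ V)) = T ↔ F = F
V → X = F → F = T
((W ⊕ (V → W)) ↔ ((V → X) ∧ (X ⊕ V))) ⊕ (V → X) = F ⊕ T = T
(W ↔ (V ↔ X)) ↔ (((W ⊕ (V → W)) ↔ ((V → X) ∧ (X ⊕ V))) ⊕ (V → X)) = F ↔ T = F

F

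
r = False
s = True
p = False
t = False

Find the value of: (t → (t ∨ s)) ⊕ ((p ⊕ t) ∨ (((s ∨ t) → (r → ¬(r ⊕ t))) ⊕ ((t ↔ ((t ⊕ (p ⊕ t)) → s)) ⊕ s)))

True

t ∨ s = False ∨ True = True
t → (t ∨ s) = False → True = True
p ⊕ t = False ⊕ False = False
s ∨ t = True ∨ False = True
r ⊕ t = False ⊕ False = False
¬(r ⊕ t) = ¬False = True
r → ¬(r ⊕ t) = False → True = True
(s ∨ t) → (r → ¬(r ⊕ t)) = True → True = True
p ⊕ t = False ⊕ False = False
t ⊕ (p ⊕ t) = False ⊕ False = False
(t ⊕ (p ⊕ t)) → s = False → True = True
t ↔ ((t ⊕ (p ⊕ t)) → s) = False ↔ True = False
(t ↔ ((t ⊕ (p ⊕ t)) → s)) ⊕ s = False ⊕ True = True
((s ∨ t) → (r → ¬(r ⊕ t))) ⊕ ((t ↔ ((t ⊕ (p ⊕ t)) → s)) ⊕ s) = True ⊕ True = False
(p ⊕ t) ∨ (((s ∨ t) → (r → ¬(r ⊕ t))) ⊕ ((t ↔ ((t ⊕ (p ⊕ t)) → s)) ⊕ s)) = False ∨ False = False
(t → (t ∨ s)) ⊕ ((p ⊕ t) ∨ (((s ∨ t) → (r → ¬(r ⊕ t))) ⊕ ((t ↔ ((t ⊕ (p ⊕ t)) → s)) ⊕ s))) = True ⊕ False = True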